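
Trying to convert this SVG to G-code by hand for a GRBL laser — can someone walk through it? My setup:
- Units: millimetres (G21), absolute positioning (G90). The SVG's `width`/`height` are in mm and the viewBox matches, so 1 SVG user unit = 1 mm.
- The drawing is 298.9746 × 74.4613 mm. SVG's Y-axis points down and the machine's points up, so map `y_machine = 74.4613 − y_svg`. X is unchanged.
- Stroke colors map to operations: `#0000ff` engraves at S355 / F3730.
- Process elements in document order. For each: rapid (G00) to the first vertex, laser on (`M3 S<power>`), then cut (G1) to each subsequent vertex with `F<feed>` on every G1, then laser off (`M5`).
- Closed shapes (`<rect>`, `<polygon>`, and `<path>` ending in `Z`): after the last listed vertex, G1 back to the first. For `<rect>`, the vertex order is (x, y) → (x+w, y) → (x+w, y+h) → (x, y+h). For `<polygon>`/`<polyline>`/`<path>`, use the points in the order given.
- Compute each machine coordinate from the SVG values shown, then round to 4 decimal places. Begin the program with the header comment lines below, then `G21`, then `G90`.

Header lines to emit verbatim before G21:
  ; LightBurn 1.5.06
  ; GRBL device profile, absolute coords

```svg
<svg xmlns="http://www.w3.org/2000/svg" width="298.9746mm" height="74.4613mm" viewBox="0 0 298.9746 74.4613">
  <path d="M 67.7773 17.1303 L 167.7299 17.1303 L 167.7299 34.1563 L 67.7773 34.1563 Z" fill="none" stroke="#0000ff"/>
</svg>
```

1 u = 1 mm; y_m = 74.4613 − y.

[1] `<path>` rectangle, #0000ff→engrave S355 F3730: (67.7773,57.3310) → (167.7299,57.3310) → (167.7299,40.3050) → (67.7773,40.3050) → (67.7773,57.3310) (closed)

; LightBurn 1.5.06
; GRBL device profile, absolute coords
G21
G90
G00 X67.7773 Y57.3310
M3 S355
G1 X167.7299 Y57.3310 F3730
G1 X167.7299 Y40.3050 F3730
G1 X67.7773 Y40.3050 F3730
G1 X67.7773 Y57.3310 F3730
M5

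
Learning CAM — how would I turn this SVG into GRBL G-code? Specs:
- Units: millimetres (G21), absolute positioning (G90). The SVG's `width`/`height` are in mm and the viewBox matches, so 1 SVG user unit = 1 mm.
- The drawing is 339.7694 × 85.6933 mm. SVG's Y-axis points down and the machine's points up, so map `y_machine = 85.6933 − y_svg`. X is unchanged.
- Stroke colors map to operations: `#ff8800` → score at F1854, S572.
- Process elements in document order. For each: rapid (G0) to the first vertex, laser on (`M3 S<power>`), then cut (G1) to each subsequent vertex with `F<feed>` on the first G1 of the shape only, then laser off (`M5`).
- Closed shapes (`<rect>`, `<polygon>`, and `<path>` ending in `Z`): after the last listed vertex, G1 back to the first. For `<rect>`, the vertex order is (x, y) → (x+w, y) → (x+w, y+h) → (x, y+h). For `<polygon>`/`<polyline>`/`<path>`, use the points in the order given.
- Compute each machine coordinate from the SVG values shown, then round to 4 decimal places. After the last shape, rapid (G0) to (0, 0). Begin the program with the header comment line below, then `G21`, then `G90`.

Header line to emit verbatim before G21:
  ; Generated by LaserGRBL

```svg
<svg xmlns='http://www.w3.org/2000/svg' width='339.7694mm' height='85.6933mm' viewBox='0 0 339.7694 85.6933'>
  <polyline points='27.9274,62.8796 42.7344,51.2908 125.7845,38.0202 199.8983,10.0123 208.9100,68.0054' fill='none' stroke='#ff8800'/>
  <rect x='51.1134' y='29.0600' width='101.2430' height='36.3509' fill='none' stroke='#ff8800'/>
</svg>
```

; Generated by LaserGRBL
G21
G90
G0 X27.9274 Y22.8137
M3 S572
G1 X42.7344 Y34.4025 F1854
G1 X125.7845 Y47.6731
G1 X199.8983 Y75.6810
G1 X208.9100 Y17.6879
M5
G0 X51.1134 Y56.6333
M3 S572
G1 X152.3564 Y56.6333 F1854
G1 X152.3564 Y20.2824
G1 X51.1134 Y20.2824
G1 X51.1134 Y56.6333
M5
G0 X0.0000 Y0.0000

Since the viewBox matches the mm dimensions, user units are millimetres directly. The only transform is the Y-flip y_m = 85.6933 − y_svg.

Shape 1 is a open polyline drawn with `<polyline>`. Its stroke #ff8800 means score at S572, F1854. After flipping Y the toolpath is (27.9274,22.8137) → (42.7344,34.4025) → (125.7845,47.6731) → (199.8983,75.6810) → (208.9100,17.6879).

Shape 2 is a rectangle drawn with `<rect>`. Its stroke #ff8800 means score at S572, F1854. After flipping Y the toolpath is (51.1134,56.6333) → (152.3564,56.6333) → (152.3564,20.2824) → (51.1134,20.2824) → (51.1134,56.6333), returning to the start.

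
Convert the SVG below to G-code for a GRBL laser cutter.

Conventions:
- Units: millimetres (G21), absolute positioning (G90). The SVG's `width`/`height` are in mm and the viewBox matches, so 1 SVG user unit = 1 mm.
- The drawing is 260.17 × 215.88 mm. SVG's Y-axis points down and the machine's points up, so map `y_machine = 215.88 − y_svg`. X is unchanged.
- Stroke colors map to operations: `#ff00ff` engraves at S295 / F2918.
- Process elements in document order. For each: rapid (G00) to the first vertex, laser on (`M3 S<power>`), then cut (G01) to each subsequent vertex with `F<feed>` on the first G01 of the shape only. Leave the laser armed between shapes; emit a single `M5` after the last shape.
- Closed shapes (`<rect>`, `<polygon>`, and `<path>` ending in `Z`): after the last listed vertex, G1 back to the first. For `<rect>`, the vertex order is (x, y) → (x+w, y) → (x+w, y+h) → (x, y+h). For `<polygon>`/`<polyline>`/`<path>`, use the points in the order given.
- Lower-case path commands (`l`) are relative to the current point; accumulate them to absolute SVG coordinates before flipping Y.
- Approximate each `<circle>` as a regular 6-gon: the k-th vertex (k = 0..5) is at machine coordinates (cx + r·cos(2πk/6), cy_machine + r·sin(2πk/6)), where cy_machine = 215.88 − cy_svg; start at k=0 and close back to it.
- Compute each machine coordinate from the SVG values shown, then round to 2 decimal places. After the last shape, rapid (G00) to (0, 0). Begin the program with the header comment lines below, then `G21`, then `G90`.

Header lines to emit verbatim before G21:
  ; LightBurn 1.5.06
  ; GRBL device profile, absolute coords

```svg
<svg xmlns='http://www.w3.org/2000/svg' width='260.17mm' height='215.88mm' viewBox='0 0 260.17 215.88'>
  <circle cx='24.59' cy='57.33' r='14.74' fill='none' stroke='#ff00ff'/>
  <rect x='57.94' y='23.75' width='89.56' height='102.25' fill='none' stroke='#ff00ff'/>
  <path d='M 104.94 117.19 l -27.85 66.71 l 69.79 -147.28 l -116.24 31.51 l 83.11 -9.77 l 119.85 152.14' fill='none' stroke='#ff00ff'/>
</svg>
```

; LightBurn 1.5.06
; GRBL device profile, absolute coords
G21
G90
G00 X39.33 Y158.55
M3 S295
G01 X31.96 Y171.32 F2918
G01 X17.22 Y171.32
G01 X9.85 Y158.55
G01 X17.22 Y145.78
G01 X31.96 Y145.78
G01 X39.33 Y158.55
G00 X57.94 Y192.13
M3 S295
G01 X147.50 Y192.13 F2918
G01 X147.50 Y89.88
G01 X57.94 Y89.88
G01 X57.94 Y192.13
G00 X104.94 Y98.69
M3 S295
G01 X77.09 Y31.98 F2918
G01 X146.88 Y179.26
G01 X30.64 Y147.75
G01 X113.75 Y157.52
G01 X233.60 Y5.38
M5
G00 X0.00 Y0.00

1 u = 1 mm; y_m = 215.88 − y.

[1] `<circle>` circle, #ff00ff→engrave S295 F2918: (39.33,158.55) → (31.96,171.32) → (17.22,171.32) → (9.85,158.55) → (17.22,145.78) → (31.96,145.78) → (39.33,158.55) (closed)

[2] `<rect>` rectangle, #ff00ff→engrave S295 F2918: (57.94,192.13) → (147.50,192.13) → (147.50,89.88) → (57.94,89.88) → (57.94,192.13) (closed)

[3] `<path>` open polyline, #ff00ff→engrave S295 F2918: (104.94,98.69) → (77.09,31.98) → (146.88,179.26) → (30.64,147.75) → (113.75,157.52) → (233.60,5.38)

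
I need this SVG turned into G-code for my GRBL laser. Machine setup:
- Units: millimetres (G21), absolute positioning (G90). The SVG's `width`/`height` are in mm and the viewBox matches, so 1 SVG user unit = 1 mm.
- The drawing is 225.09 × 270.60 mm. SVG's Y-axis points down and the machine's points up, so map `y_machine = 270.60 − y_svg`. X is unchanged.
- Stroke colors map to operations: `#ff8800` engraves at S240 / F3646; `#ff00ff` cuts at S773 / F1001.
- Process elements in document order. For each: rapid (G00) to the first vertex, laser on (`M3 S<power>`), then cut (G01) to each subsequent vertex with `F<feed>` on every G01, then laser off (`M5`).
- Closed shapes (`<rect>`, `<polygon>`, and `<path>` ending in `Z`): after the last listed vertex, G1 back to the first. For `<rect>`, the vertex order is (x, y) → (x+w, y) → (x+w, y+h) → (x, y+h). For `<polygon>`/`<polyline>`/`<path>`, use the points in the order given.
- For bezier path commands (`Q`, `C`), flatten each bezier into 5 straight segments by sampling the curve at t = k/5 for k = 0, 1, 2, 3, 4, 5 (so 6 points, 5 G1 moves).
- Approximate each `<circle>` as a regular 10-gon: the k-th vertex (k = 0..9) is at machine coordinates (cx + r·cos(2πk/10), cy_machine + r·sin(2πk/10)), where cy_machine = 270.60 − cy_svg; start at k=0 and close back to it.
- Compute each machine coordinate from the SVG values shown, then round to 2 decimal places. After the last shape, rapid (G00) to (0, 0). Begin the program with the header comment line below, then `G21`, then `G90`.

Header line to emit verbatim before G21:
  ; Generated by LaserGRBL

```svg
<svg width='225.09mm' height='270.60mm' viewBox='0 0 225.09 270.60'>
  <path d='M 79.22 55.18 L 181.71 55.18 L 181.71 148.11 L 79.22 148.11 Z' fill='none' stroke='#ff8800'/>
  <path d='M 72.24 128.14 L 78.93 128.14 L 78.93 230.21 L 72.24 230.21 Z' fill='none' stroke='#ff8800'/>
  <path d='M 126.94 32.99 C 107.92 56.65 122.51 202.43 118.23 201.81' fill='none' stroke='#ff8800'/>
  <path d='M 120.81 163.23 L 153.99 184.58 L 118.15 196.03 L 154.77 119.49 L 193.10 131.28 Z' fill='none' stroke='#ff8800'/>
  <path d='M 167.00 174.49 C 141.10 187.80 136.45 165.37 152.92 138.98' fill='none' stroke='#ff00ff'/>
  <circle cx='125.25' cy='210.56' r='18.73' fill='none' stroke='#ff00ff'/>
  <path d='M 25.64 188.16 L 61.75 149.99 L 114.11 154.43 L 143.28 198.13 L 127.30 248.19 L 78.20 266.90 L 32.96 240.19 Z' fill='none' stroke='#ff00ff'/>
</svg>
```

; Generated by LaserGRBL
G21
G90
G00 X79.22 Y215.42
M3 S240
G01 X181.71 Y215.42 F3646
G01 X181.71 Y122.49 F3646
G01 X79.22 Y122.49 F3646
G01 X79.22 Y215.42 F3646
M5
G00 X72.24 Y142.46
M3 S240
G01 X78.93 Y142.46 F3646
G01 X78.93 Y40.39 F3646
G01 X72.24 Y40.39 F3646
G01 X72.24 Y142.46 F3646
M5
G00 X126.94 Y237.61
M3 S240
G01 X119.14 Y210.91 F3646
G01 X116.89 Y167.79 F3646
G01 X117.67 Y121.13 F3646
G01 X118.95 Y83.84 F3646
G01 X118.23 Y68.79 F3646
M5
G00 X120.81 Y107.37
M3 S240
G01 X153.99 Y86.02 F3646
G01 X118.15 Y74.57 F3646
G01 X154.77 Y151.11 F3646
G01 X193.10 Y139.32 F3646
G01 X120.81 Y107.37 F3646
M5
G00 X167.00 Y96.11
M3 S773
G01 X154.01 Y92.16 F1001
G01 X146.11 Y95.26 F1001
G01 X143.30 Y103.89 F1001
G01 X145.57 Y116.52 F1001
G01 X152.92 Y131.62 F1001
M5
G00 X143.98 Y60.04
M3 S773
G01 X140.40 Y71.05 F1001
G01 X131.04 Y77.85 F1001
G01 X119.46 Y77.85 F1001
G01 X110.10 Y71.05 F1001
G01 X106.52 Y60.04 F1001
G01 X110.10 Y49.03 F1001
G01 X119.46 Y42.23 F1001
G01 X131.04 Y42.23 F1001
G01 X140.40 Y49.03 F1001
G01 X143.98 Y60.04 F1001
M5
G00 X25.64 Y82.44
M3 S773
G01 X61.75 Y120.61 F1001
G01 X114.11 Y116.17 F1001
G01 X143.28 Y72.47 F1001
G01 X127.30 Y22.41 F1001
G01 X78.20 Y3.70 F1001
G01 X32.96 Y30.41 F1001
G01 X25.64 Y82.44 F1001
M5
G00 X0.00 Y0.00

1 u = 1 mm; y_m = 270.60 − y.

[1] `<path>` rectangle, #ff8800→engrave S240 F3646: (79.22,215.42) → (181.71,215.42) → (181.71,122.49) → (79.22,122.49) → (79.22,215.42) (closed)

[2] `<path>` rectangle, #ff8800→engrave S240 F3646: (72.24,142.46) → (78.93,142.46) → (78.93,40.39) → (72.24,40.39) → (72.24,142.46) (closed)

[3] `<path>` cubic bezier, #ff8800→engrave S240 F3646: (126.94,237.61) → (119.14,210.91) → (116.89,167.79) → (117.67,121.13) → (118.95,83.84) → (118.23,68.79)

[4] `<path>` closed polygon, #ff8800→engrave S240 F3646: (120.81,107.37) → (153.99,86.02) → (118.15,74.57) → (154.77,151.11) → (193.10,139.32) → (120.81,107.37) (closed)

[5] `<path>` cubic bezier, #ff00ff→cut S773 F1001: (167.00,96.11) → (154.01,92.16) → (146.11,95.26) → (143.30,103.89) → (145.57,116.52) → (152.92,131.62)

[6] `<circle>` circle, #ff00ff→cut S773 F1001: (143.98,60.04) → (140.40,71.05) → (131.04,77.85) → (119.46,77.85) → (110.10,71.05) → (106.52,60.04) → (110.10,49.03) → (119.46,42.23) → (131.04,42.23) → (140.40,49.03) → (143.98,60.04) (closed)

[7] `<path>` regular polygon, #ff00ff→cut S773 F1001: (25.64,82.44) → (61.75,120.61) → (114.11,116.17) → (143.28,72.47) → (127.30,22.41) → (78.20,3.70) → (32.96,30.41) → (25.64,82.44) (closed)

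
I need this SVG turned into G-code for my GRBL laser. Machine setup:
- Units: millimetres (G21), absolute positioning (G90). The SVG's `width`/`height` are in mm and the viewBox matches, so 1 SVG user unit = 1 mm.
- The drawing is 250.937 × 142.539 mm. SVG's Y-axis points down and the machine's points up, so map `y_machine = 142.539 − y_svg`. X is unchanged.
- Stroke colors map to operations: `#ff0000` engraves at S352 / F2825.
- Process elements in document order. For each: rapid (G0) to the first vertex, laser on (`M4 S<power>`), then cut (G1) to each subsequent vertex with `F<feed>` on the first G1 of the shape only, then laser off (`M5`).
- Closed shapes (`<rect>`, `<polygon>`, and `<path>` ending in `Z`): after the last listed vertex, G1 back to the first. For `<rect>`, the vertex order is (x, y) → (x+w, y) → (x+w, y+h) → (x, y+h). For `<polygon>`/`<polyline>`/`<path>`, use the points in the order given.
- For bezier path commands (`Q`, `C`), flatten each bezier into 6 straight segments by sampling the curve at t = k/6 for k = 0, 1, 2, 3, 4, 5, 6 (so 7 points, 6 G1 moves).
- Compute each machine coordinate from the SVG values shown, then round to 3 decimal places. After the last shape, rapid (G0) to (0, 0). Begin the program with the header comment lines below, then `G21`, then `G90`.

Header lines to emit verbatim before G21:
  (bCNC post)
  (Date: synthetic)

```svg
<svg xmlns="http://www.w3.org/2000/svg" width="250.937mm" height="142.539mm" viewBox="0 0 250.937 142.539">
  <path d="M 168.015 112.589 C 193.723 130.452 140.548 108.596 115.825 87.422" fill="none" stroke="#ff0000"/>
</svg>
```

viewBox `0 0 250.937 142.539` with mm width/height → 1 unit = 1 mm. Flip: y_m = 142.539 − y_svg.

**Shape 1** — `<path>` cubic bezier, stroke `#ff0000` → engrave (S352, F2825). Control points (SVG): P0=(168.015,112.589), P1=(193.723,130.452), P2=(140.548,108.596), P3=(115.825,87.422); sampled at t=k/6. Machine vertices: (168.015,29.950) → (174.792,24.141) → (171.404,23.830) → (160.832,27.895) → (146.057,35.212) → (130.061,44.660) → (115.825,55.117). Open path.

(bCNC post)
(Date: synthetic)
G21
G90
G0 X168.015 Y29.950
M4 S352
G1 X174.792 Y24.141 F2825
G1 X171.404 Y23.830
G1 X160.832 Y27.895
G1 X146.057 Y35.212
G1 X130.061 Y44.660
G1 X115.825 Y55.117
M5
G0 X0.000 Y0.000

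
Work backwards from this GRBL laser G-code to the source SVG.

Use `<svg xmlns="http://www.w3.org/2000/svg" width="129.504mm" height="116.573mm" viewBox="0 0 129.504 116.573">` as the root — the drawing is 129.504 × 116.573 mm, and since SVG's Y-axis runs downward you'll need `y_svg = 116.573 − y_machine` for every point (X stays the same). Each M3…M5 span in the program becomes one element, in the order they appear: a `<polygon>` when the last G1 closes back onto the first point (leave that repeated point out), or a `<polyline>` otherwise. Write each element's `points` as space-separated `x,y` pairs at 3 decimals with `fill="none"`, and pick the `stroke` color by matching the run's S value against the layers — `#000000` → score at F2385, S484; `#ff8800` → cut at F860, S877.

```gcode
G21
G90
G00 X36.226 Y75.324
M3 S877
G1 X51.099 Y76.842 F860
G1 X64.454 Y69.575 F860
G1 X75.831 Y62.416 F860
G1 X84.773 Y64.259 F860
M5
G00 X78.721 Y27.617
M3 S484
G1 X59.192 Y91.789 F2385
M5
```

y_svg = 116.573 − y_m.

[1] S877→`#ff8800` (cut); open run; points: 36.226,41.249 51.099,39.731 64.454,46.998 75.831,54.157 84.773,52.314

[2] S484→`#000000` (score); open run; points: 78.721,88.956 59.192,24.784

<svg xmlns="http://www.w3.org/2000/svg" width="129.504mm" height="116.573mm" viewBox="0 0 129.504 116.573">
  <polyline points="36.226,41.249 51.099,39.731 64.454,46.998 75.831,54.157 84.773,52.314" fill="none" stroke="#ff8800"/>
  <polyline points="78.721,88.956 59.192,24.784" fill="none" stroke="#000000"/>
</svg>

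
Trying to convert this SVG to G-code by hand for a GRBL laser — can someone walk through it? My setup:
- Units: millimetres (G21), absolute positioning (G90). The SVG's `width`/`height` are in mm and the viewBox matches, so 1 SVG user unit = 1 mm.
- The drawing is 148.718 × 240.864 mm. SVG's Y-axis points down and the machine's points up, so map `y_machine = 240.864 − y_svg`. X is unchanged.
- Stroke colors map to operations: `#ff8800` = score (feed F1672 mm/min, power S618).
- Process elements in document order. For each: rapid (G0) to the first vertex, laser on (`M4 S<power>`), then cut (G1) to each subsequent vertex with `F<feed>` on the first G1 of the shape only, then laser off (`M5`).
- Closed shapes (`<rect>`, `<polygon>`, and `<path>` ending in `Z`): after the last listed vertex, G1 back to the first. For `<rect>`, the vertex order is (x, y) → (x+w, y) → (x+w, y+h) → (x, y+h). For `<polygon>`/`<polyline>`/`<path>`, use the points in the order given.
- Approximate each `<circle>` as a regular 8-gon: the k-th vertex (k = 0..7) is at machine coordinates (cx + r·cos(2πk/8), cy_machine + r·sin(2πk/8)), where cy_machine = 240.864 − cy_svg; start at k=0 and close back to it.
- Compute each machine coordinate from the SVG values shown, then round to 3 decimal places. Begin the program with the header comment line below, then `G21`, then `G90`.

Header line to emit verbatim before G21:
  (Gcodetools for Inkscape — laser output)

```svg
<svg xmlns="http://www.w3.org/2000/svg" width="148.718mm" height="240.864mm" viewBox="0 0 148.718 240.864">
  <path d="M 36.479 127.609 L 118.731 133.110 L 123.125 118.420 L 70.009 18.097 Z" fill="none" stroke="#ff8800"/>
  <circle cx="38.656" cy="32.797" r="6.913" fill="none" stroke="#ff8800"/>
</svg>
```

Since the viewBox matches the mm dimensions, user units are millimetres directly. The only transform is the Y-flip y_m = 240.864 − y_svg.

Shape 1 is a closed polygon drawn with `<path>`. Its stroke #ff8800 means score at S618, F1672. After flipping Y the toolpath is (36.479,113.255) → (118.731,107.754) → (123.125,122.444) → (70.009,222.767) → (36.479,113.255), returning to the start.

Shape 2 is a circle drawn with `<circle>`. Its stroke #ff8800 means score at S618, F1672. After flipping Y the toolpath is (45.569,208.067) → (43.544,212.955) → (38.656,214.980) → (33.768,212.955) → (31.743,208.067) → (33.768,203.179) → (38.656,201.154) → (43.544,203.179) → (45.569,208.067), returning to the start.

(Gcodetools for Inkscape — laser output)
G21
G90
G0 X36.479 Y113.255
M4 S618
G1 X118.731 Y107.754 F1672
G1 X123.125 Y122.444
G1 X70.009 Y222.767
G1 X36.479 Y113.255
M5
G0 X45.569 Y208.067
M4 S618
G1 X43.544 Y212.955 F1672
G1 X38.656 Y214.980
G1 X33.768 Y212.955
G1 X31.743 Y208.067
G1 X33.768 Y203.179
G1 X38.656 Y201.154
G1 X43.544 Y203.179
G1 X45.569 Y208.067
M5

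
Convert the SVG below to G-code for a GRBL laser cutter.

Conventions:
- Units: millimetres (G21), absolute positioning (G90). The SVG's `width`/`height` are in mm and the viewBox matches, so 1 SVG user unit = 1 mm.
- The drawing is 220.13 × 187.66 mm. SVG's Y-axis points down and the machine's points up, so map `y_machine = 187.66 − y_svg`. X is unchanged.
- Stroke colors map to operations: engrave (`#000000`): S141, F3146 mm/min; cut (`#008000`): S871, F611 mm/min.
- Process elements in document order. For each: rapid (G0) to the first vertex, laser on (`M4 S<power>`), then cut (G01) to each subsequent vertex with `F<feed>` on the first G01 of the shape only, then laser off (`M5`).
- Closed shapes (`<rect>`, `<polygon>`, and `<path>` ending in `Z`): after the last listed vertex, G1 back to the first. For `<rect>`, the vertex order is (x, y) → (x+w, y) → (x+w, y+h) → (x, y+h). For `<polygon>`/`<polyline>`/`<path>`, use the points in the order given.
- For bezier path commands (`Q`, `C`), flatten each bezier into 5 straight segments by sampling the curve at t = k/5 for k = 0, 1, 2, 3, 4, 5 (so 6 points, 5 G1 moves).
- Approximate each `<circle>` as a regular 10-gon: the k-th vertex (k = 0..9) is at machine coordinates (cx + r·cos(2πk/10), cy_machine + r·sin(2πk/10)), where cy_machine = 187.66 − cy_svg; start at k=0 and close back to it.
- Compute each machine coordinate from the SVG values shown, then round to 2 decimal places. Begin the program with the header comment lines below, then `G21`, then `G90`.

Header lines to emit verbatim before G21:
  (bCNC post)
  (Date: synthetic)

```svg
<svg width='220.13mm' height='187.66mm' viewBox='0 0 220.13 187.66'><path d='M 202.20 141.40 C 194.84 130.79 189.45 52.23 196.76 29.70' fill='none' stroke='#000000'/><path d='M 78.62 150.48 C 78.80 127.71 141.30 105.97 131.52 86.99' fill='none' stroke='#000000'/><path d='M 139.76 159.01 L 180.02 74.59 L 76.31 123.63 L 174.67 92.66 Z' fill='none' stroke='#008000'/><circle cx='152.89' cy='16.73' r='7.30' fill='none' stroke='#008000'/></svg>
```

(bCNC post)
(Date: synthetic)
G21
G90
G0 X202.20 Y46.26
M4 S141
G01 X198.11 Y59.79 F3146
G01 X195.00 Y83.67
G01 X193.40 Y111.96
G01 X193.81 Y138.71
G01 X196.76 Y157.96
M5
G0 X78.62 Y37.18
M4 S141
G01 X85.13 Y50.70 F3146
G01 X100.14 Y63.90
G01 X117.18 Y76.68
G01 X129.79 Y88.96
G01 X131.52 Y100.67
M5
G0 X139.76 Y28.65
M4 S871
G01 X180.02 Y113.07 F611
G01 X76.31 Y64.03
G01 X174.67 Y95.00
G01 X139.76 Y28.65
M5
G0 X160.19 Y170.93
M4 S871
G01 X158.80 Y175.22 F611
G01 X155.15 Y177.87
G01 X150.63 Y177.87
G01 X146.98 Y175.22
G01 X145.59 Y170.93
G01 X146.98 Y166.64
G01 X150.63 Y163.99
G01 X155.15 Y163.99
G01 X158.80 Y166.64
G01 X160.19 Y170.93
M5

1 u = 1 mm; y_m = 187.66 − y.

[1] `<path>` cubic bezier, #000000→engrave S141 F3146: (202.20,46.26) → (198.11,59.79) → (195.00,83.67) → (193.40,111.96) → (193.81,138.71) → (196.76,157.96)

[2] `<path>` cubic bezier, #000000→engrave S141 F3146: (78.62,37.18) → (85.13,50.70) → (100.14,63.90) → (117.18,76.68) → (129.79,88.96) → (131.52,100.67)

[3] `<path>` closed polygon, #008000→cut S871 F611: (139.76,28.65) → (180.02,113.07) → (76.31,64.03) → (174.67,95.00) → (139.76,28.65) (closed)

[4] `<circle>` circle, #008000→cut S871 F611: (160.19,170.93) → (158.80,175.22) → (155.15,177.87) → (150.63,177.87) → (146.98,175.22) → (145.59,170.93) → (146.98,166.64) → (150.63,163.99) → (155.15,163.99) → (158.80,166.64) → (160.19,170.93) (closed)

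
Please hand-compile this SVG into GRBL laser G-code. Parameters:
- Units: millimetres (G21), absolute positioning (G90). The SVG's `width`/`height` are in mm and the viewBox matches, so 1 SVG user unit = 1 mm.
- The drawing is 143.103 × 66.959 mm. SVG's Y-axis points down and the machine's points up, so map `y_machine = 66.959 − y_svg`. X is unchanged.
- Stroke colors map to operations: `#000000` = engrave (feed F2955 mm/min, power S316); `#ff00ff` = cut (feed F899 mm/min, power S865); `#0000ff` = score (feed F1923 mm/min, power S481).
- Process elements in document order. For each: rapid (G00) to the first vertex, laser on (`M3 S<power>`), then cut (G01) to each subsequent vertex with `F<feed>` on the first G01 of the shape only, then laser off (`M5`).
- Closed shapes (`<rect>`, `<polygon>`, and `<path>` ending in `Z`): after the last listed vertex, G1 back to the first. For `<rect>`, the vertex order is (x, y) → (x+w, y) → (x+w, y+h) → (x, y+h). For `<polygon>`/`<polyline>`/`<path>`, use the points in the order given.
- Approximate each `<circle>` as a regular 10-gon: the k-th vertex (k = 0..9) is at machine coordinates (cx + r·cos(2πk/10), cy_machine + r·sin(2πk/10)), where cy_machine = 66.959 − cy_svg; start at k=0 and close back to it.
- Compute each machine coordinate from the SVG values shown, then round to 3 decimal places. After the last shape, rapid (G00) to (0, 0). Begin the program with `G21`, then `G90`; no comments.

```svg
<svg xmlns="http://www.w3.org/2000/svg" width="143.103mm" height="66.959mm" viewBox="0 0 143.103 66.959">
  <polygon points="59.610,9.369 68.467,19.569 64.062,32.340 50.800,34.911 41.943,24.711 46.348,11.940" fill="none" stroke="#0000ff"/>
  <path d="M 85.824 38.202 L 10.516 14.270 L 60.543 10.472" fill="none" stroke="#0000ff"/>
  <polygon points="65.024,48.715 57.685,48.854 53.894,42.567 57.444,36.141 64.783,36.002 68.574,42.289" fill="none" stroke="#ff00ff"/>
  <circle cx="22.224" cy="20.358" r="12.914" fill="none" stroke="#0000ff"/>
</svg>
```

G21
G90
G00 X59.610 Y57.590
M3 S481
G01 X68.467 Y47.390 F1923
G01 X64.062 Y34.619
G01 X50.800 Y32.048
G01 X41.943 Y42.248
G01 X46.348 Y55.019
G01 X59.610 Y57.590
M5
G00 X85.824 Y28.757
M3 S481
G01 X10.516 Y52.689 F1923
G01 X60.543 Y56.487
M5
G00 X65.024 Y18.244
M3 S865
G01 X57.685 Y18.105 F899
G01 X53.894 Y24.392
G01 X57.444 Y30.818
G01 X64.783 Y30.957
G01 X68.574 Y24.670
G01 X65.024 Y18.244
M5
G00 X35.138 Y46.601
M3 S481
G01 X32.672 Y54.192 F1923
G01 X26.215 Y58.883
G01 X18.233 Y58.883
G01 X11.776 Y54.192
G01 X9.310 Y46.601
G01 X11.776 Y39.010
G01 X18.233 Y34.319
G01 X26.215 Y34.319
G01 X32.672 Y39.010
G01 X35.138 Y46.601
M5
G00 X0.000 Y0.000

Since the viewBox matches the mm dimensions, user units are millimetres directly. The only transform is the Y-flip y_m = 66.959 − y_svg.

Shape 1 is a regular polygon drawn with `<polygon>`. Its stroke #0000ff means score at S481, F1923. After flipping Y the toolpath is (59.610,57.590) → (68.467,47.390) → (64.062,34.619) → (50.800,32.048) → (41.943,42.248) → (46.348,55.019) → (59.610,57.590), returning to the start.

Shape 2 is a open polyline drawn with `<path>`. Its stroke #0000ff means score at S481, F1923. After flipping Y the toolpath is (85.824,28.757) → (10.516,52.689) → (60.543,56.487).

Shape 3 is a regular polygon drawn with `<polygon>`. Its stroke #ff00ff means cut at S865, F899. After flipping Y the toolpath is (65.024,18.244) → (57.685,18.105) → (53.894,24.392) → (57.444,30.818) → (64.783,30.957) → (68.574,24.670) → (65.024,18.244), returning to the start.

Shape 4 is a circle drawn with `<circle>`. Its stroke #0000ff means score at S481, F1923. After flipping Y the toolpath is (35.138,46.601) → (32.672,54.192) → (26.215,58.883) → (18.233,58.883) → (11.776,54.192) → (9.310,46.601) → (11.776,39.010) → (18.233,34.319) → (26.215,34.319) → (32.672,39.010) → (35.138,46.601), returning to the start.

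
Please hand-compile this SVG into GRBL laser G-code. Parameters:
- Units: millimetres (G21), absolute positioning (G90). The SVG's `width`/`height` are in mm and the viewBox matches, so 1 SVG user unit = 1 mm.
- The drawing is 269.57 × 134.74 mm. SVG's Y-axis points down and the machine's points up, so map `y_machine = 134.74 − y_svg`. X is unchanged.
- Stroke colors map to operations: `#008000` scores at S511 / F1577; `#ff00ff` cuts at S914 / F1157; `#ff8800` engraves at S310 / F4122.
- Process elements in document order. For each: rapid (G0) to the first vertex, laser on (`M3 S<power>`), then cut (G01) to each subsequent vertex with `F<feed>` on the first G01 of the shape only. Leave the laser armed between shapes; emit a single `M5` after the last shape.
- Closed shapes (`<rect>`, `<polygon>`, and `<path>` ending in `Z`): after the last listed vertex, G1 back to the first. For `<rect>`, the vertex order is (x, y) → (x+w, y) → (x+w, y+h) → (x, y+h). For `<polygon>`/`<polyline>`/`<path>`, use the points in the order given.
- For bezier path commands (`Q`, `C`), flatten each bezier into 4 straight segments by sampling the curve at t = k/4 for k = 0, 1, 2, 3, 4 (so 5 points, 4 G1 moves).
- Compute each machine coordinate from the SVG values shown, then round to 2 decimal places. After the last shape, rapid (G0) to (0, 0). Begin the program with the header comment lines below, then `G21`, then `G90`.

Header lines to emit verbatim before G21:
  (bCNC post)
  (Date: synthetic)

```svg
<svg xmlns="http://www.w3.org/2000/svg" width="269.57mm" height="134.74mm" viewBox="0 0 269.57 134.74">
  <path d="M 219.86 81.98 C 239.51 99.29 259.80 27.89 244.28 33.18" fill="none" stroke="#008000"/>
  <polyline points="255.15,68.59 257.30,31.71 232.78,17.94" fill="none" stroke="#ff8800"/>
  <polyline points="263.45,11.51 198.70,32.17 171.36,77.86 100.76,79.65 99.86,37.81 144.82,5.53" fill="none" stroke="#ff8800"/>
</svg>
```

(bCNC post)
(Date: synthetic)
G21
G90
G0 X219.86 Y52.76
M3 S511
G01 X234.15 Y53.83 F1577
G01 X245.26 Y72.65
G01 X249.78 Y93.73
G01 X244.28 Y101.56
G0 X255.15 Y66.15
M3 S310
G01 X257.30 Y103.03 F4122
G01 X232.78 Y116.80
G0 X263.45 Y123.23
M3 S310
G01 X198.70 Y102.57 F4122
G01 X171.36 Y56.88
G01 X100.76 Y55.09
G01 X99.86 Y96.93
G01 X144.82 Y129.21
M5
G0 X0.00 Y0.00

Since the viewBox matches the mm dimensions, user units are millimetres directly. The only transform is the Y-flip y_m = 134.74 − y_svg.

Shape 1 is a cubic bezier drawn with `<path>`. Its stroke #008000 means score at S511, F1577. After flipping Y the toolpath is (219.86,52.76) → (234.15,53.83) → (245.26,72.65) → (249.78,93.73) → (244.28,101.56).

Shape 2 is a open polyline drawn with `<polyline>`. Its stroke #ff8800 means engrave at S310, F4122. After flipping Y the toolpath is (255.15,66.15) → (257.30,103.03) → (232.78,116.80).

Shape 3 is a open polyline drawn with `<polyline>`. Its stroke #ff8800 means engrave at S310, F4122. After flipping Y the toolpath is (263.45,123.23) → (198.70,102.57) → (171.36,56.88) → (100.76,55.09) → (99.86,96.93) → (144.82,129.21).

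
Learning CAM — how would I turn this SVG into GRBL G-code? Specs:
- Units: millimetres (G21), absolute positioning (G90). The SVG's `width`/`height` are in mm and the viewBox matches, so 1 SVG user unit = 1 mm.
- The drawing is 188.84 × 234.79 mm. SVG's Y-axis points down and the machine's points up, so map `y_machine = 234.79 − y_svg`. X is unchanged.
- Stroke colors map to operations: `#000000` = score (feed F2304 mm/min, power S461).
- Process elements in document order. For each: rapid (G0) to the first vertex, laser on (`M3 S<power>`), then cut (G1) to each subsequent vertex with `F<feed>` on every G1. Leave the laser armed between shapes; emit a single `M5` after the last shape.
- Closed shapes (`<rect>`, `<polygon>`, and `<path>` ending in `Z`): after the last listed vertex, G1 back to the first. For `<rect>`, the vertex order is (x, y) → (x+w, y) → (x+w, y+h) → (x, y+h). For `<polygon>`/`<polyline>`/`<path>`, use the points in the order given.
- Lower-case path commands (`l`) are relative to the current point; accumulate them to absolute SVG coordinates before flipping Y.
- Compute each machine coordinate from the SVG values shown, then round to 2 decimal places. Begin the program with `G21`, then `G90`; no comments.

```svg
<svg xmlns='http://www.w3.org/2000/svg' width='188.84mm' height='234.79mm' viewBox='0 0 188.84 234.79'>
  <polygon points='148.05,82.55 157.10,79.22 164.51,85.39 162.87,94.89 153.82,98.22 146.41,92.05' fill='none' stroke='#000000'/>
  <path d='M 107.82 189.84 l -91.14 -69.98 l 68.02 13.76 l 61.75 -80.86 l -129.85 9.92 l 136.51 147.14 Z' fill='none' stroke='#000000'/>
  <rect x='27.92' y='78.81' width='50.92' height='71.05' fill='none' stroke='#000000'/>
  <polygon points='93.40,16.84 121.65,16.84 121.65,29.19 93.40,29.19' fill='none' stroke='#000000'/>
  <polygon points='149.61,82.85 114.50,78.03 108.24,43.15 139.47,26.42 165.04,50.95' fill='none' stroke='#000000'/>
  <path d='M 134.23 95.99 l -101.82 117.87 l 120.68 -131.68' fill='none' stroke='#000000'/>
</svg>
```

Since the viewBox matches the mm dimensions, user units are millimetres directly. The only transform is the Y-flip y_m = 234.79 − y_svg.

Shape 1 is a regular polygon drawn with `<polygon>`. Its stroke #000000 means score at S461, F2304. After flipping Y the toolpath is (148.05,152.24) → (157.10,155.57) → (164.51,149.40) → (162.87,139.90) → (153.82,136.57) → (146.41,142.74) → (148.05,152.24), returning to the start.

Shape 2 is a closed polygon drawn with `<path>`. Its stroke #000000 means score at S461, F2304. After flipping Y the toolpath is (107.82,44.95) → (16.68,114.93) → (84.70,101.17) → (146.45,182.03) → (16.60,172.11) → (153.11,24.97) → (107.82,44.95), returning to the start.

Shape 3 is a rectangle drawn with `<rect>`. Its stroke #000000 means score at S461, F2304. After flipping Y the toolpath is (27.92,155.98) → (78.84,155.98) → (78.84,84.93) → (27.92,84.93) → (27.92,155.98), returning to the start.

Shape 4 is a rectangle drawn with `<polygon>`. Its stroke #000000 means score at S461, F2304. After flipping Y the toolpath is (93.40,217.95) → (121.65,217.95) → (121.65,205.60) → (93.40,205.60) → (93.40,217.95), returning to the start.

Shape 5 is a regular polygon drawn with `<polygon>`. Its stroke #000000 means score at S461, F2304. After flipping Y the toolpath is (149.61,151.94) → (114.50,156.76) → (108.24,191.64) → (139.47,208.37) → (165.04,183.84) → (149.61,151.94), returning to the start.

Shape 6 is a open polyline drawn with `<path>`. Its stroke #000000 means score at S461, F2304. After flipping Y the toolpath is (134.23,138.80) → (32.41,20.93) → (153.09,152.61).

G21
G90
G0 X148.05 Y152.24
M3 S461
G1 X157.10 Y155.57 F2304
G1 X164.51 Y149.40 F2304
G1 X162.87 Y139.90 F2304
G1 X153.82 Y136.57 F2304
G1 X146.41 Y142.74 F2304
G1 X148.05 Y152.24 F2304
G0 X107.82 Y44.95
M3 S461
G1 X16.68 Y114.93 F2304
G1 X84.70 Y101.17 F2304
G1 X146.45 Y182.03 F2304
G1 X16.60 Y172.11 F2304
G1 X153.11 Y24.97 F2304
G1 X107.82 Y44.95 F2304
G0 X27.92 Y155.98
M3 S461
G1 X78.84 Y155.98 F2304
G1 X78.84 Y84.93 F2304
G1 X27.92 Y84.93 F2304
G1 X27.92 Y155.98 F2304
G0 X93.40 Y217.95
M3 S461
G1 X121.65 Y217.95 F2304
G1 X121.65 Y205.60 F2304
G1 X93.40 Y205.60 F2304
G1 X93.40 Y217.95 F2304
G0 X149.61 Y151.94
M3 S461
G1 X114.50 Y156.76 F2304
G1 X108.24 Y191.64 F2304
G1 X139.47 Y208.37 F2304
G1 X165.04 Y183.84 F2304
G1 X149.61 Y151.94 F2304
G0 X134.23 Y138.80
M3 S461
G1 X32.41 Y20.93 F2304
G1 X153.09 Y152.61 F2304
M5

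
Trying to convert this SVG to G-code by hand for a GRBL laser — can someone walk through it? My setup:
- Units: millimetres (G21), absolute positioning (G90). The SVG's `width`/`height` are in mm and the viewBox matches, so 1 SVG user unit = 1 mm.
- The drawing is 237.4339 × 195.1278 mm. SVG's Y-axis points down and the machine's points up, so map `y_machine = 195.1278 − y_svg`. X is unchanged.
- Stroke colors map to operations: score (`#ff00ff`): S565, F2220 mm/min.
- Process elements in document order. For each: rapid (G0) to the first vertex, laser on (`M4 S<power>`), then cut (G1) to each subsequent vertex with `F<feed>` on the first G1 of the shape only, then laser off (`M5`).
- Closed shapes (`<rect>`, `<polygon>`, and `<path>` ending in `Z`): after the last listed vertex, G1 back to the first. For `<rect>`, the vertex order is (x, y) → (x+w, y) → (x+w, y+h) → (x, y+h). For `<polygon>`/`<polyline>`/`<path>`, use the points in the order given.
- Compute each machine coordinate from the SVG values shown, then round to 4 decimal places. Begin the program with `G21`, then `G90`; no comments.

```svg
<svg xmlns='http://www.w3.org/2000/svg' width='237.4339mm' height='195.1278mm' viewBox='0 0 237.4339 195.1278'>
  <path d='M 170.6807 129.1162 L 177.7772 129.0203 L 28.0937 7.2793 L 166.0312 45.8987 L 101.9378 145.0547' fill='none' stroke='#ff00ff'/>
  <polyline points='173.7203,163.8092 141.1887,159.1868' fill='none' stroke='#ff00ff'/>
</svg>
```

G21
G90
G0 X170.6807 Y66.0116
M4 S565
G1 X177.7772 Y66.1075 F2220
G1 X28.0937 Y187.8485
G1 X166.0312 Y149.2291
G1 X101.9378 Y50.0731
M5
G0 X173.7203 Y31.3186
M4 S565
G1 X141.1887 Y35.9410 F2220
M5

1 u = 1 mm; y_m = 195.1278 − y.

[1] `<path>` open polyline, #ff00ff→score S565 F2220: (170.6807,66.0116) → (177.7772,66.1075) → (28.0937,187.8485) → (166.0312,149.2291) → (101.9378,50.0731)

[2] `<polyline>` line segment, #ff00ff→score S565 F2220: (173.7203,31.3186) → (141.1887,35.9410)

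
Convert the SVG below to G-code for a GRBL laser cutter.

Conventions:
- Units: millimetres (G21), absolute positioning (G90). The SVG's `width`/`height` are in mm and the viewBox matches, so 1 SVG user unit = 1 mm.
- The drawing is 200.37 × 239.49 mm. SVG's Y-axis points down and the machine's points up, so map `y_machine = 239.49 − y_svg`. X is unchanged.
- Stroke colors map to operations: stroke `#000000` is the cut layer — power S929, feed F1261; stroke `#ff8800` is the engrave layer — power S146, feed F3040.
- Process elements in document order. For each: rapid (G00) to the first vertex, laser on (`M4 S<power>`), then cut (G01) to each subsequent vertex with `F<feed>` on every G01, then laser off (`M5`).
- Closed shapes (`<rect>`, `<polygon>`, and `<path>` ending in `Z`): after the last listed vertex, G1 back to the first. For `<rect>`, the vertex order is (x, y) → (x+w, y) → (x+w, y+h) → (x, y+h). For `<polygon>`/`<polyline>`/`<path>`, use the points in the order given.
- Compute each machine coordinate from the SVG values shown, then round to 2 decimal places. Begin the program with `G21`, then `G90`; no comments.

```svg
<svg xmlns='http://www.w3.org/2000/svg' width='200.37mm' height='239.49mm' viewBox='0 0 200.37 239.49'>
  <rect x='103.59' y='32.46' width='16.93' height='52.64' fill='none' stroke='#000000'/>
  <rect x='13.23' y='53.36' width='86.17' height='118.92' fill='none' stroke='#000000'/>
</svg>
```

G21
G90
G00 X103.59 Y207.03
M4 S929
G01 X120.52 Y207.03 F1261
G01 X120.52 Y154.39 F1261
G01 X103.59 Y154.39 F1261
G01 X103.59 Y207.03 F1261
M5
G00 X13.23 Y186.13
M4 S929
G01 X99.40 Y186.13 F1261
G01 X99.40 Y67.21 F1261
G01 X13.23 Y67.21 F1261
G01 X13.23 Y186.13 F1261
M5

Since the viewBox matches the mm dimensions, user units are millimetres directly. The only transform is the Y-flip y_m = 239.49 − y_svg.

Shape 1 is a rectangle drawn with `<rect>`. Its stroke #000000 means cut at S929, F1261. After flipping Y the toolpath is (103.59,207.03) → (120.52,207.03) → (120.52,154.39) → (103.59,154.39) → (103.59,207.03), returning to the start.

Shape 2 is a rectangle drawn with `<rect>`. Its stroke #000000 means cut at S929, F1261. After flipping Y the toolpath is (13.23,186.13) → (99.40,186.13) → (99.40,67.21) → (13.23,67.21) → (13.23,186.13), returning to the start.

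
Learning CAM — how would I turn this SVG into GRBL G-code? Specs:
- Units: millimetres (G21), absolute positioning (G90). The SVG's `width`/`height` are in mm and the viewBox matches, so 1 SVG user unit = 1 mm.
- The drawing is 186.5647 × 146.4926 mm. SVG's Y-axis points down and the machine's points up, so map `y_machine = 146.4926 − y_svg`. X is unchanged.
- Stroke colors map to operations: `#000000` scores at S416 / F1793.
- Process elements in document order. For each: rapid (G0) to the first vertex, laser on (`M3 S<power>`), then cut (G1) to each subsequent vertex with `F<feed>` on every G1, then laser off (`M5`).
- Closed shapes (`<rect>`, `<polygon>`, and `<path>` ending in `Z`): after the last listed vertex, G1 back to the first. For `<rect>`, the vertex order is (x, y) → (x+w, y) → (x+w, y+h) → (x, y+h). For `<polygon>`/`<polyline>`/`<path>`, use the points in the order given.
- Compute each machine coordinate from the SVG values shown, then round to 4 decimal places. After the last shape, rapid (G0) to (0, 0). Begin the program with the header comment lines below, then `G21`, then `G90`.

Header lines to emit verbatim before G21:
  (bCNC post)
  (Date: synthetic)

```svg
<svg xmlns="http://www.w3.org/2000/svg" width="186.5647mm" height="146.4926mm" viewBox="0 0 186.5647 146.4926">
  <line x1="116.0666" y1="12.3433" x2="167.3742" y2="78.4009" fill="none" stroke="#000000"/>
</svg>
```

1 u = 1 mm; y_m = 146.4926 − y.

[1] `<line>` line segment, #000000→score S416 F1793: (116.0666,134.1493) → (167.3742,68.0917)

(bCNC post)
(Date: synthetic)
G21
G90
G0 X116.0666 Y134.1493
M3 S416
G1 X167.3742 Y68.0917 F1793
M5
G0 X0.0000 Y0.0000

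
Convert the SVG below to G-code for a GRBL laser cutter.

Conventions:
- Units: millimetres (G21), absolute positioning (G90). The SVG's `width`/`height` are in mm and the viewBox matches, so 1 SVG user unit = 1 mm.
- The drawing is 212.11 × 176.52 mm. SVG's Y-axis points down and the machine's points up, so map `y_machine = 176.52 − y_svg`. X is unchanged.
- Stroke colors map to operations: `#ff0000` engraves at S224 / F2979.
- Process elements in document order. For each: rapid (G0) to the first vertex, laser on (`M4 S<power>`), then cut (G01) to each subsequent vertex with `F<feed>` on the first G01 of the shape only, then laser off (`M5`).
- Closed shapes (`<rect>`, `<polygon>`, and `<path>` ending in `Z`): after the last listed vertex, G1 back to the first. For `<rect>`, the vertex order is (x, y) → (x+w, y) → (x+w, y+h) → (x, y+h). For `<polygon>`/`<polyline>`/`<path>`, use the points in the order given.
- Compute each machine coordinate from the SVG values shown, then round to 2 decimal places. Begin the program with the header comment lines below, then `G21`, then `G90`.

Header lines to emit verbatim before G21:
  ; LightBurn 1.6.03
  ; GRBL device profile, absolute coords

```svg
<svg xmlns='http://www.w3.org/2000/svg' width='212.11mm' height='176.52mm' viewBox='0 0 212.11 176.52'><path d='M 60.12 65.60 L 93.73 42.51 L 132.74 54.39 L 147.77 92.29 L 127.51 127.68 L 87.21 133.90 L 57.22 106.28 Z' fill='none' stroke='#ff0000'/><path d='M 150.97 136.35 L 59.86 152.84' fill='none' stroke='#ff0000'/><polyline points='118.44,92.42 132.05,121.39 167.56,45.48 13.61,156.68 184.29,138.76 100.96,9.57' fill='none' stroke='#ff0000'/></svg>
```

; LightBurn 1.6.03
; GRBL device profile, absolute coords
G21
G90
G0 X60.12 Y110.92
M4 S224
G01 X93.73 Y134.01 F2979
G01 X132.74 Y122.13
G01 X147.77 Y84.23
G01 X127.51 Y48.84
G01 X87.21 Y42.62
G01 X57.22 Y70.24
G01 X60.12 Y110.92
M5
G0 X150.97 Y40.17
M4 S224
G01 X59.86 Y23.68 F2979
M5
G0 X118.44 Y84.10
M4 S224
G01 X132.05 Y55.13 F2979
G01 X167.56 Y131.04
G01 X13.61 Y19.84
G01 X184.29 Y37.76
G01 X100.96 Y166.95
M5

Since the viewBox matches the mm dimensions, user units are millimetres directly. The only transform is the Y-flip y_m = 176.52 − y_svg.

Shape 1 is a regular polygon drawn with `<path>`. Its stroke #ff0000 means engrave at S224, F2979. After flipping Y the toolpath is (60.12,110.92) → (93.73,134.01) → (132.74,122.13) → (147.77,84.23) → (127.51,48.84) → (87.21,42.62) → (57.22,70.24) → (60.12,110.92), returning to the start.

Shape 2 is a line segment drawn with `<path>`. Its stroke #ff0000 means engrave at S224, F2979. After flipping Y the toolpath is (150.97,40.17) → (59.86,23.68).

Shape 3 is a open polyline drawn with `<polyline>`. Its stroke #ff0000 means engrave at S224, F2979. After flipping Y the toolpath is (118.44,84.10) → (132.05,55.13) → (167.56,131.04) → (13.61,19.84) → (184.29,37.76) → (100.96,166.95).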